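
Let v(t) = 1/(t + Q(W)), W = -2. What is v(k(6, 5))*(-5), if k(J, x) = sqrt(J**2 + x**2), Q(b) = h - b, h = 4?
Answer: 6/5 - sqrt(61)/5 ≈ -0.36205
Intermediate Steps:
Q(b) = 4 - b
v(t) = 1/(6 + t) (v(t) = 1/(t + (4 - 1*(-2))) = 1/(t + (4 + 2)) = 1/(t + 6) = 1/(6 + t))
v(k(6, 5))*(-5) = -5/(6 + sqrt(6**2 + 5**2)) = -5/(6 + sqrt(36 + 25)) = -5/(6 + sqrt(61))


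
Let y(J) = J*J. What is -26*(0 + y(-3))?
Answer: -234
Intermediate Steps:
y(J) = J**2
-26*(0 + y(-3)) = -26*(0 + (-3)**2) = -26*(0 + 9) = -26*9 = -234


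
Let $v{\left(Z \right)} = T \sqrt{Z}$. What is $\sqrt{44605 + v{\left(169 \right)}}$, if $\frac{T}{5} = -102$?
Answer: $35 \sqrt{31} \approx 194.87$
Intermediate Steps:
$T = -510$ ($T = 5 \left(-102\right) = -510$)
$v{\left(Z \right)} = - 510 \sqrt{Z}$
$\sqrt{44605 + v{\left(169 \right)}} = \sqrt{44605 - 510 \sqrt{169}} = \sqrt{44605 - 6630} = \sqrt{37975} = 35 \sqrt{31}$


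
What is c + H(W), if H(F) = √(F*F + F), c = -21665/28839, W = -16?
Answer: -21665/28839 + 4*√15 ≈ 14.741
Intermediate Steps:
c = -21665/28839 (c = -21665*1/28839 = -21665/28839 ≈ -0.75124)
H(F) = √(F + F²) (H(F) = √(F² + F) = √(F + F²))
c + H(W) = -21665/28839 + √(-16*(1 - 16)) = -21665/28839 + √(-16*(-15)) = -21665/28839 + √240 = -21665/28839 + 4*√15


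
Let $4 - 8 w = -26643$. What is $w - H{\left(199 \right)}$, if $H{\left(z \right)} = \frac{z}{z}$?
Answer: $\frac{26639}{8} \approx 3329.9$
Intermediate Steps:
$H{\left(z \right)} = 1$
$w = \frac{26647}{8}$ ($w = \frac{1}{2} - - \frac{26643}{8} = \frac{1}{2} + \frac{26643}{8} = \frac{26647}{8} \approx 3330.9$)
$w - H{\left(199 \right)} = \frac{26647}{8} - 1 = \frac{26639}{8}$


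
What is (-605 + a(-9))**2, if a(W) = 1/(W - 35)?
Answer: 708677641/1936 ≈ 3.6605e+5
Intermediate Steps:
a(W) = 1/(-35 + W)
(-605 + a(-9))**2 = (-605 + 1/(-35 - 9))**2 = (-605 + 1/(-44))**2 = (-605 - 1/44)**2 = (-26621/44)**2 = 708677641/1936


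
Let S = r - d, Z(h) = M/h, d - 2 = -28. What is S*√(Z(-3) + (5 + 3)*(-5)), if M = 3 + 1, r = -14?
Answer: 8*I*√93 ≈ 77.149*I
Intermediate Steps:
d = -26 (d = 2 - 28 = -26)
M = 4
Z(h) = 4/h
S = 12 (S = -14 - 1*(-26) = -14 + 26 = 12)
S*√(Z(-3) + (5 + 3)*(-5)) = 12*√(4/(-3) + (5 + 3)*(-5)) = 12*√(4*(-⅓) + 8*(-5)) = 12*√(-4/3 - 40) = 12*√(-124/3) = 12*(2*I*√93/3) = 8*I*√93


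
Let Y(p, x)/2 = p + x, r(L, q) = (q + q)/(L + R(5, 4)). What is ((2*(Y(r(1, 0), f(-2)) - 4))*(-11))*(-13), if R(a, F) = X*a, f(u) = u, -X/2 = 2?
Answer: -2288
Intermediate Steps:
X = -4 (X = -2*2 = -4)
R(a, F) = -4*a
r(L, q) = 2*q/(-20 + L) (r(L, q) = (q + q)/(L - 4*5) = (2*q)/(L - 20) = (2*q)/(-20 + L) = 2*q/(-20 + L))
Y(p, x) = 2*p + 2*x (Y(p, x) = 2*(p + x) = 2*p + 2*x)
((2*(Y(r(1, 0), f(-2)) - 4))*(-11))*(-13) = ((2*((2*(2*0/(-20 + 1)) + 2*(-2)) - 4))*(-11))*(-13) = ((2*((2*(2*0/(-19)) - 4) - 4))*(-11))*(-13) = ((2*((2*(2*0*(-1/19)) - 4) - 4))*(-11))*(-13) = ((2*((2*0 - 4) - 4))*(-11))*(-13) = ((2*((0 - 4) - 4))*(-11))*(-13) = ((2*(-4 - 4))*(-11))*(-13) = ((2*(-8))*(-11))*(-13) = -16*(-11)*(-13) = 176*(-13) = -2288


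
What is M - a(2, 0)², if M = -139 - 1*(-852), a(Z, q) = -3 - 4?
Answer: 664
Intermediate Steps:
a(Z, q) = -7
M = 713 (M = -139 + 852 = 713)
M - a(2, 0)² = 713 - 1*(-7)² = 713 - 1*49 = 713 - 49 = 664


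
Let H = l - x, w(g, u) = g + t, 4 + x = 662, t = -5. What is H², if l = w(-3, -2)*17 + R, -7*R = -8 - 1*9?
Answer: 30702681/49 ≈ 6.2659e+5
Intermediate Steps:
x = 658 (x = -4 + 662 = 658)
w(g, u) = -5 + g (w(g, u) = g - 5 = -5 + g)
R = 17/7 (R = -(-8 - 1*9)/7 = -(-8 - 9)/7 = -⅐*(-17) = 17/7 ≈ 2.4286)
l = -935/7 (l = (-5 - 3)*17 + 17/7 = -8*17 + 17/7 = -136 + 17/7 = -935/7 ≈ -133.57)
H = -5541/7 (H = -935/7 - 1*658 = -935/7 - 658 = -5541/7 ≈ -791.57)
H² = (-5541/7)² = 30702681/49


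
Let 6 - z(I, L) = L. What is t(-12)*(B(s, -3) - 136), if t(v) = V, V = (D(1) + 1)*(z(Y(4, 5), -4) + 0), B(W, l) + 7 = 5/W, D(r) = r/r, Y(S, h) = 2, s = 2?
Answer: -2810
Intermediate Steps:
z(I, L) = 6 - L
D(r) = 1
B(W, l) = -7 + 5/W
V = 20 (V = (1 + 1)*((6 - 1*(-4)) + 0) = 2*((6 + 4) + 0) = 2*(10 + 0) = 2*10 = 20)
t(v) = 20
t(-12)*(B(s, -3) - 136) = 20*((-7 + 5/2) - 136) = 20*(-9/2 - 136) = 20*(-281/2) = -2810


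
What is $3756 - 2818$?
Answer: $938$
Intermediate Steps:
$3756 - 2818 = 938$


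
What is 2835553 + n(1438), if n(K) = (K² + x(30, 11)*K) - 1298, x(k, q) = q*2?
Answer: 4933735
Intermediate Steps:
x(k, q) = 2*q
n(K) = -1298 + K² + 22*K (n(K) = (K² + (2*11)*K) - 1298 = (K² + 22*K) - 1298 = -1298 + K² + 22*K)
2835553 + n(1438) = 2835553 + (-1298 + 1438² + 22*1438) = 2835553 + (-1298 + 2067844 + 31636) = 2835553 + 2098182 = 4933735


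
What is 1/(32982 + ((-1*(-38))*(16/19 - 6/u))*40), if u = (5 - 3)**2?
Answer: 1/31982 ≈ 3.1268e-5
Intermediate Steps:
u = 4 (u = 2**2 = 4)
1/(32982 + ((-1*(-38))*(16/19 - 6/u))*40) = 1/(32982 + ((-1*(-38))*(16/19 - 6/4))*40) = 1/(32982 + (38*(16*(1/19) - 6*1/4))*40) = 1/(32982 + (38*(16/19 - 3/2))*40) = 1/(32982 + (38*(-25/38))*40) = 1/(32982 - 25*40) = 1/(32982 - 1000) = 1/31982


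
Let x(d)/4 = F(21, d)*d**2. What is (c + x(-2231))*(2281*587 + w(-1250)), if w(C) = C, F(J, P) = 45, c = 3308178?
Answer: 1202901497757126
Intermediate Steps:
x(d) = 180*d**2 (x(d) = 4*(45*d**2) = 180*d**2)
(c + x(-2231))*(2281*587 + w(-1250)) = (3308178 + 180*(-2231)**2)*(2281*587 - 1250) = (3308178 + 180*4977361)*(1338947 - 1250) = (3308178 + 895924980)*1337697 = 899233158*1337697 = 1202901497757126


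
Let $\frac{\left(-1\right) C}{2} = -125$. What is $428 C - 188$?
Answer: $106812$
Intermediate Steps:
$C = 250$ ($C = \left(-2\right) \left(-125\right) = 250$)
$428 C - 188 = 428 \cdot 250 - 188 = 107000 - 188 = 106812$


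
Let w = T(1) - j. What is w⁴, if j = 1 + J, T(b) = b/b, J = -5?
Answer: 625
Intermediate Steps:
T(b) = 1
j = -4 (j = 1 - 5 = -4)
w = 5 (w = 1 - 1*(-4) = 1 + 4 = 5)
w⁴ = 5⁴ = 625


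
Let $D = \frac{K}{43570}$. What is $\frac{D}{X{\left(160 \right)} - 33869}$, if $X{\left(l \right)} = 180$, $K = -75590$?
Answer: $\frac{7559}{146782973} \approx 5.1498 \cdot 10^{-5}$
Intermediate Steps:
$D = - \frac{7559}{4357}$ ($D = - \frac{75590}{43570} = \left(-75590\right) \frac{1}{43570} = - \frac{7559}{4357} \approx -1.7349$)
$\frac{D}{X{\left(160 \right)} - 33869} = - \frac{7559}{4357 \left(180 - 33869\right)} = - \frac{7559}{4357 \left(-33689\right)} = \left(- \frac{7559}{4357}\right) \left(- \frac{1}{33689}\right) = \frac{7559}{146782973}$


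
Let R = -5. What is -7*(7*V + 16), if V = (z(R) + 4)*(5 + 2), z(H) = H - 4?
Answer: 1603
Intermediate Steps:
z(H) = -4 + H
V = -35 (V = ((-4 - 5) + 4)*(5 + 2) = (-9 + 4)*7 = -5*7 = -35)
-7*(7*V + 16) = -7*(7*(-35) + 16) = -7*(-245 + 16) = -7*(-229) = 1603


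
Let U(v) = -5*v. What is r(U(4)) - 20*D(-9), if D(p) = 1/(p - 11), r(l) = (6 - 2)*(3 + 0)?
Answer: 13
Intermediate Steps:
r(l) = 12 (r(l) = 4*3 = 12)
D(p) = 1/(-11 + p)
r(U(4)) - 20*D(-9) = 12 - 20/(-11 - 9) = 12 - 20/(-20) = 12 - 20*(-1/20) = 12 + 1 = 13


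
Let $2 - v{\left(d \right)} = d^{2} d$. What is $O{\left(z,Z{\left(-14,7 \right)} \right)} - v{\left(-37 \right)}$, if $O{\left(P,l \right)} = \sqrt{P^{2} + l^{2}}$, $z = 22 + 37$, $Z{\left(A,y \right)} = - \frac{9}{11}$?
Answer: $-50655 + \frac{\sqrt{421282}}{11} \approx -50596.0$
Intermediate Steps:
$Z{\left(A,y \right)} = - \frac{9}{11}$ ($Z{\left(A,y \right)} = \left(-9\right) \frac{1}{11} = - \frac{9}{11}$)
$z = 59$
$v{\left(d \right)} = 2 - d^{3}$ ($v{\left(d \right)} = 2 - d^{2} d = 2 - d^{3}$)
$O{\left(z,Z{\left(-14,7 \right)} \right)} - v{\left(-37 \right)} = \sqrt{59^{2} + \left(- \frac{9}{11}\right)^{2}} - \left(2 - \left(-37\right)^{3}\right) = \sqrt{3481 + \frac{81}{121}} - \left(2 - -50653\right) = \sqrt{\frac{421282}{121}} - \left(2 + 50653\right) = \frac{\sqrt{421282}}{11} - 50655 = -50655 + \frac{\sqrt{421282}}{11}$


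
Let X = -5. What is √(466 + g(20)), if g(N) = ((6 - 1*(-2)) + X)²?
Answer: 5*√19 ≈ 21.794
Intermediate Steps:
g(N) = 9 (g(N) = ((6 - 1*(-2)) - 5)² = ((6 + 2) - 5)² = (8 - 5)² = 3² = 9)
√(466 + g(20)) = √(466 + 9) = √475 = 5*√19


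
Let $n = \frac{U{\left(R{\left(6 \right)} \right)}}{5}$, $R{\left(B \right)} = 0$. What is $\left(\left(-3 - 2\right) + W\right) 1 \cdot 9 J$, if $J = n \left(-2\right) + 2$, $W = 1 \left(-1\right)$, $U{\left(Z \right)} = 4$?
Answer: $- \frac{108}{5} \approx -21.6$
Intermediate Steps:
$n = \frac{4}{5} \approx 0.8$
$W = -1$
$J = \frac{2}{5}$ ($J = \frac{4}{5} \left(-2\right) + 2 = - \frac{8}{5} + 2 = \frac{2}{5} \approx 0.4$)
$\left(\left(-3 - 2\right) + W\right) 1 \cdot 9 J = \left(\left(-3 - 2\right) - 1\right) 1 \cdot 9 \cdot \frac{2}{5} = \left(-5 - 1\right) 1 \cdot 9 \cdot \frac{2}{5} = \left(-6\right) 1 \cdot 9 \cdot \frac{2}{5} = \left(-6\right) 9 \cdot \frac{2}{5} = \left(-54\right) \frac{2}{5} = - \frac{108}{5}$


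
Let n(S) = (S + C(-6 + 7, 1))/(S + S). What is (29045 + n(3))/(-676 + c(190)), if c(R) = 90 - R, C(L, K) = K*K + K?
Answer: -174275/4656 ≈ -37.430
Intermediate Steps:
C(L, K) = K + K² (C(L, K) = K² + K = K + K²)
n(S) = (2 + S)/(2*S) (n(S) = (S + 1*(1 + 1))/(S + S) = (S + 1*2)/((2*S)) = (S + 2)*(1/(2*S)) = (2 + S)*(1/(2*S)) = (2 + S)/(2*S))
(29045 + n(3))/(-676 + c(190)) = (29045 + (½)*(2 + 3)/3)/(-676 + (90 - 1*190)) = (29045 + (½)*(⅓)*5)/(-676 + (90 - 190)) = (29045 + ⅚)/(-676 - 100) = (174275/6)/(-776) = (174275/6)*(-1/776) = -174275/4656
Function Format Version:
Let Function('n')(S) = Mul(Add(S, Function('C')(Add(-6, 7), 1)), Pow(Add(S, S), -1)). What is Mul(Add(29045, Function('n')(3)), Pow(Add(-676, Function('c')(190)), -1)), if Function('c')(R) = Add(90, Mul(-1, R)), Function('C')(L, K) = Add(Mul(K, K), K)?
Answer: Rational(-174275, 4656) ≈ -37.430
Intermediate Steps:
Function('C')(L, K) = Add(K, Pow(K, 2)) (Function('C')(L, K) = Add(Pow(K, 2), K) = Add(K, Pow(K, 2)))
Function('n')(S) = Mul(Rational(1, 2), Pow(S, -1), Add(2, S)) (Function('n')(S) = Mul(Add(S, Mul(1, Add(1, 1))), Pow(Add(S, S), -1)) = Mul(Add(S, Mul(1, 2)), Pow(Mul(2, S), -1)) = Mul(Add(S, 2), Mul(Rational(1, 2), Pow(S, -1))) = Mul(Add(2, S), Mul(Rational(1, 2), Pow(S, -1))) = Mul(Rational(1, 2), Pow(S, -1), Add(2, S)))
Mul(Add(29045, Function('n')(3)), Pow(Add(-676, Function('c')(190)), -1)) = Mul(Add(29045, Mul(Rational(1, 2), Pow(3, -1), Add(2, 3))), Pow(Add(-676, Add(90, Mul(-1, 190))), -1)) = Mul(Add(29045, Mul(Rational(1, 2), Rational(1, 3), 5)), Pow(Add(-676, Add(90, -190)), -1)) = Mul(Add(29045, Rational(5, 6)), Pow(Add(-676, -100), -1)) = Mul(Rational(174275, 6), Pow(-776, -1)) = Mul(Rational(174275, 6), Rational(-1, 776)) = Rational(-174275, 4656)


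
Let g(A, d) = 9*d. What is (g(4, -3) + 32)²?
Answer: 25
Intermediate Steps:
(g(4, -3) + 32)² = (9*(-3) + 32)² = (-27 + 32)² = 5² = 25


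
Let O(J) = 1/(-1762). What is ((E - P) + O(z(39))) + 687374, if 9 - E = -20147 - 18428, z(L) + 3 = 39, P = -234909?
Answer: 1693047653/1762 ≈ 9.6087e+5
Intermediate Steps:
z(L) = 36 (z(L) = -3 + 39 = 36)
E = 38584 (E = 9 - (-20147 - 18428) = 9 - 1*(-38575) = 9 + 38575 = 38584)
O(J) = -1/1762
((E - P) + O(z(39))) + 687374 = ((38584 - 1*(-234909)) - 1/1762) + 687374 = ((38584 + 234909) - 1/1762) + 687374 = (273493 - 1/1762) + 687374 = 481894665/1762 + 687374 = 1693047653/1762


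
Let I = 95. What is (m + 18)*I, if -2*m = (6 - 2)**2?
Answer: 950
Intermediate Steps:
m = -8 (m = -(6 - 2)**2/2 = -1/2*4**2 = -1/2*16 = -8)
(m + 18)*I = (-8 + 18)*95 = 10*95 = 950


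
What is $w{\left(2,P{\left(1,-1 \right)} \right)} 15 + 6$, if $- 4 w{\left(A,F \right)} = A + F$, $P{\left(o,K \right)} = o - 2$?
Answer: $\frac{9}{4} \approx 2.25$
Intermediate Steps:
$P{\left(o,K \right)} = -2 + o$ ($P{\left(o,K \right)} = o - 2 = -2 + o$)
$w{\left(A,F \right)} = - \frac{A}{4} - \frac{F}{4}$ ($w{\left(A,F \right)} = - \frac{A + F}{4} = - \frac{A}{4} - \frac{F}{4}$)
$w{\left(2,P{\left(1,-1 \right)} \right)} 15 + 6 = \left(\left(- \frac{1}{4}\right) 2 - \frac{-2 + 1}{4}\right) 15 + 6 = \left(- \frac{1}{2} - - \frac{1}{4}\right) 15 + 6 = \left(- \frac{1}{2} + \frac{1}{4}\right) 15 + 6 = \left(- \frac{1}{4}\right) 15 + 6 = - \frac{15}{4} + 6 = \frac{9}{4}$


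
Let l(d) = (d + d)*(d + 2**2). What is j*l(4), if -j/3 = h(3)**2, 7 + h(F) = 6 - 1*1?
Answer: -768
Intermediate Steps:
h(F) = -2 (h(F) = -7 + (6 - 1*1) = -7 + (6 - 1) = -7 + 5 = -2)
l(d) = 2*d*(4 + d) (l(d) = (2*d)*(d + 4) = (2*d)*(4 + d) = 2*d*(4 + d))
j = -12 (j = -3*(-2)**2 = -3*4 = -12)
j*l(4) = -24*4*(4 + 4) = -24*4*8 = -12*64 = -768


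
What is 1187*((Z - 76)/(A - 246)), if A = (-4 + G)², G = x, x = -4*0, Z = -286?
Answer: 214847/115 ≈ 1868.2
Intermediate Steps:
x = 0
G = 0
A = 16 (A = (-4 + 0)² = (-4)² = 16)
1187*((Z - 76)/(A - 246)) = 1187*((-286 - 76)/(16 - 246)) = 1187*(-362/(-230)) = 1187*(-362*(-1/230)) = 1187*(181/115) = 214847/115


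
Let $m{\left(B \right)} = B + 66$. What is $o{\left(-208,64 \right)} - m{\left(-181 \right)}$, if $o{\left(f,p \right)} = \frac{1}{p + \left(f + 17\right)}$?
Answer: $\frac{14604}{127} \approx 114.99$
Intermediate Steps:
$m{\left(B \right)} = 66 + B$
$o{\left(f,p \right)} = \frac{1}{17 + f + p}$ ($o{\left(f,p \right)} = \frac{1}{p + \left(17 + f\right)} = \frac{1}{17 + f + p}$)
$o{\left(-208,64 \right)} - m{\left(-181 \right)} = \frac{1}{17 - 208 + 64} - \left(66 - 181\right) = \frac{1}{-127} - -115 = - \frac{1}{127} + 115 = \frac{14604}{127}$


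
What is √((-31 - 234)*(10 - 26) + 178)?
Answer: 47*√2 ≈ 66.468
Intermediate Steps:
√((-31 - 234)*(10 - 26) + 178) = √(-265*(-16) + 178) = √(4240 + 178) = √4418 = 47*√2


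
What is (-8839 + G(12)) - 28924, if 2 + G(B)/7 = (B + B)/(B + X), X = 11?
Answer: -868703/23 ≈ -37770.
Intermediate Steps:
G(B) = -14 + 14*B/(11 + B) (G(B) = -14 + 7*((B + B)/(B + 11)) = -14 + 7*((2*B)/(11 + B)) = -14 + 7*(2*B/(11 + B)) = -14 + 14*B/(11 + B))
(-8839 + G(12)) - 28924 = (-8839 - 154/(11 + 12)) - 28924 = (-8839 - 154/23) - 28924 = -203451/23 - 28924 = -868703/23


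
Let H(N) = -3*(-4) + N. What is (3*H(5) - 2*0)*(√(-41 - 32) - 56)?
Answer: -2856 + 51*I*√73 ≈ -2856.0 + 435.74*I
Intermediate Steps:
H(N) = 12 + N
(3*H(5) - 2*0)*(√(-41 - 32) - 56) = (3*(12 + 5) - 2*0)*(√(-41 - 32) - 56) = (3*17 + 0)*(√(-73) - 56) = (51 + 0)*(I*√73 - 56) = 51*(-56 + I*√73) = -2856 + 51*I*√73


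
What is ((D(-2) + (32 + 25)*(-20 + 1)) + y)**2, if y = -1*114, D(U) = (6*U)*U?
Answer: 1375929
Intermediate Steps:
D(U) = 6*U**2
y = -114
((D(-2) + (32 + 25)*(-20 + 1)) + y)**2 = ((6*(-2)**2 + (32 + 25)*(-20 + 1)) - 114)**2 = ((6*4 + 57*(-19)) - 114)**2 = ((24 - 1083) - 114)**2 = (-1059 - 114)**2 = (-1173)**2 = 1375929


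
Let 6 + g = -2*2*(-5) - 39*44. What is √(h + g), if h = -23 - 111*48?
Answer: I*√7053 ≈ 83.982*I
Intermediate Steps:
h = -5351 (h = -23 - 5328 = -5351)
g = -1702 (g = -6 + (-2*2*(-5) - 39*44) = -6 + (-4*(-5) - 1716) = -6 + (20 - 1716) = -6 - 1696 = -1702)
√(h + g) = √(-5351 - 1702) = √(-7053) = I*√7053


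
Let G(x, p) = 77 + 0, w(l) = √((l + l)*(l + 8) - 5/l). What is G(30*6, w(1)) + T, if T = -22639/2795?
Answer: 192576/2795 ≈ 68.900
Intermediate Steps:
w(l) = √(-5/l + 2*l*(8 + l)) (w(l) = √((2*l)*(8 + l) - 5/l) = √(2*l*(8 + l) - 5/l) = √(-5/l + 2*l*(8 + l)))
T = -22639/2795 (T = -22639*1/2795 = -22639/2795 ≈ -8.0998)
G(x, p) = 77
G(30*6, w(1)) + T = 77 - 22639/2795 = 192576/2795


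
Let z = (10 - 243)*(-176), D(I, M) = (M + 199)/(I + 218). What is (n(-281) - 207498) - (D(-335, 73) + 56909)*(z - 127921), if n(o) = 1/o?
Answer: 18066723798770/3653 ≈ 4.9457e+9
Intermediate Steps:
D(I, M) = (199 + M)/(218 + I)
z = 41008 (z = -233*(-176) = 41008)
(n(-281) - 207498) - (D(-335, 73) + 56909)*(z - 127921) = (1/(-281) - 207498) - ((199 + 73)/(218 - 335) + 56909)*(41008 - 127921) = (-1/281 - 207498) - (272/(-117) + 56909)*(-86913) = -58306939/281 - (-1/117*272 + 56909)*(-86913) = -58306939/281 - (-272/117 + 56909)*(-86913) = -58306939/281 - 6658081*(-86913)/117 = -58306939/281 - 1*(-64297088217/13) = -58306939/281 + 64297088217/13 = 18066723798770/3653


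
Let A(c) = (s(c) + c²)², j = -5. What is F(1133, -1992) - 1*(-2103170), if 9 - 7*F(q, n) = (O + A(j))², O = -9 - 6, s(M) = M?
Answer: 14573974/7 ≈ 2.0820e+6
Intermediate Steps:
A(c) = (c + c²)²
O = -15
F(q, n) = -148216/7 (F(q, n) = 9/7 - (-15 + (-5)²*(1 - 5)²)²/7 = 9/7 - (-15 + 25*(-4)²)²/7 = 9/7 - (-15 + 25*16)²/7 = 9/7 - (-15 + 400)²/7 = 9/7 - ⅐*385² = 9/7 - ⅐*148225 = 9/7 - 21175 = -148216/7)
F(1133, -1992) - 1*(-2103170) = -148216/7 - 1*(-2103170) = -148216/7 + 2103170 = 14573974/7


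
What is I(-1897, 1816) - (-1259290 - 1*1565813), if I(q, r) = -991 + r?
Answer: 2825928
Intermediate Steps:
I(-1897, 1816) - (-1259290 - 1*1565813) = (-991 + 1816) - (-1259290 - 1*1565813) = 825 - (-1259290 - 1565813) = 825 - 1*(-2825103) = 825 + 2825103 = 2825928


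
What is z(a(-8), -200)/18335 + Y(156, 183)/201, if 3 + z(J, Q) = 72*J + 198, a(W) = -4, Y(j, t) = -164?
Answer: -3025633/3685335 ≈ -0.82099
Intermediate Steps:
z(J, Q) = 195 + 72*J (z(J, Q) = -3 + (72*J + 198) = -3 + (198 + 72*J) = 195 + 72*J)
z(a(-8), -200)/18335 + Y(156, 183)/201 = (195 + 72*(-4))/18335 - 164/201 = (195 - 288)*(1/18335) - 164*1/201 = -93*1/18335 - 164/201 = -93/18335 - 164/201 = -3025633/3685335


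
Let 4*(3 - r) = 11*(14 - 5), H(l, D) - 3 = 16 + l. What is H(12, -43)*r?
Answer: -2697/4 ≈ -674.25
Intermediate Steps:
H(l, D) = 19 + l (H(l, D) = 3 + (16 + l) = 19 + l)
r = -87/4 (r = 3 - 11*(14 - 5)/4 = 3 - 11*9/4 = 3 - 1/4*99 = 3 - 99/4 = -87/4 ≈ -21.750)
H(12, -43)*r = (19 + 12)*(-87/4) = 31*(-87/4) = -2697/4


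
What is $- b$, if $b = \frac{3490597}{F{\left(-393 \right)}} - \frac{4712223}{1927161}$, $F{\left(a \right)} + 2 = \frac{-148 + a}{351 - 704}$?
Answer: $\frac{7995324735768}{1070645} \approx 7.4678 \cdot 10^{6}$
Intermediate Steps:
$F{\left(a \right)} = - \frac{558}{353} - \frac{a}{353}$ ($F{\left(a \right)} = -2 + \frac{-148 + a}{351 - 704} = -2 + \frac{-148 + a}{-353} = -2 + \left(-148 + a\right) \left(- \frac{1}{353}\right) = -2 - \left(- \frac{148}{353} + \frac{a}{353}\right) = - \frac{558}{353} - \frac{a}{353}$)
$b = - \frac{7995324735768}{1070645}$ ($b = \frac{3490597}{- \frac{558}{353} - - \frac{393}{353}} - \frac{4712223}{1927161} = \frac{3490597}{- \frac{558}{353} + \frac{393}{353}} - \frac{1570741}{642387} = \frac{3490597}{- \frac{165}{353}} - \frac{1570741}{642387} = 3490597 \left(- \frac{353}{165}\right) - \frac{1570741}{642387} = - \frac{112016431}{15} - \frac{1570741}{642387} = - \frac{7995324735768}{1070645} \approx -7.4678 \cdot 10^{6}$)
$- b = \left(-1\right) \left(- \frac{7995324735768}{1070645}\right) = \frac{7995324735768}{1070645}$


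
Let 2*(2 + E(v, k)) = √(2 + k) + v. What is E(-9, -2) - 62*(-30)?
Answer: 3707/2 ≈ 1853.5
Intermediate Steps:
E(v, k) = -2 + v/2 + √(2 + k)/2 (E(v, k) = -2 + (√(2 + k) + v)/2 = -2 + (v + √(2 + k))/2 = -2 + (v/2 + √(2 + k)/2) = -2 + v/2 + √(2 + k)/2)
E(-9, -2) - 62*(-30) = (-2 + (½)*(-9) + √(2 - 2)/2) - 62*(-30) = (-2 - 9/2 + √0/2) + 1860 = (-2 - 9/2 + (½)*0) + 1860 = (-2 - 9/2 + 0) + 1860 = -13/2 + 1860 = 3707/2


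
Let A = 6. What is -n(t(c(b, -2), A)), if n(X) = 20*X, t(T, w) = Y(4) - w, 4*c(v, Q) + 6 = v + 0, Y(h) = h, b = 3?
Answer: 40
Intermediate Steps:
c(v, Q) = -3/2 + v/4 (c(v, Q) = -3/2 + (v + 0)/4 = -3/2 + v/4)
t(T, w) = 4 - w
-n(t(c(b, -2), A)) = -20*(4 - 1*6) = -20*(4 - 6) = -20*(-2) = -1*(-40) = 40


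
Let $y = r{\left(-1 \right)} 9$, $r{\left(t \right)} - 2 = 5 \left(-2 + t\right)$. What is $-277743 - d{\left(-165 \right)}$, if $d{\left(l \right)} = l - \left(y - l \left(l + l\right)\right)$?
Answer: $-332145$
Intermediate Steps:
$r{\left(t \right)} = -8 + 5 t$ ($r{\left(t \right)} = 2 + 5 \left(-2 + t\right) = 2 + \left(-10 + 5 t\right) = -8 + 5 t$)
$y = -117$ ($y = \left(-8 + 5 \left(-1\right)\right) 9 = \left(-8 - 5\right) 9 = \left(-13\right) 9 = -117$)
$d{\left(l \right)} = 117 + l + 2 l^{2}$ ($d{\left(l \right)} = l - \left(-117 - l \left(l + l\right)\right) = l - \left(-117 - l 2 l\right) = l - \left(-117 - 2 l^{2}\right) = l + \left(117 + 2 l^{2}\right) = 117 + l + 2 l^{2}$)
$-277743 - d{\left(-165 \right)} = -277743 - \left(117 - 165 + 2 \left(-165\right)^{2}\right) = -277743 - \left(117 - 165 + 2 \cdot 27225\right) = -277743 - \left(117 - 165 + 54450\right) = -277743 - 54402 = -332145$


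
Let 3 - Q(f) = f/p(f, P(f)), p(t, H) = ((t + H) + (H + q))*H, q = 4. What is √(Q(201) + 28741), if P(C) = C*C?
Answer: √7620516658584844449/16282407 ≈ 169.54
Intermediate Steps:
P(C) = C²
p(t, H) = H*(4 + t + 2*H) (p(t, H) = ((t + H) + (H + 4))*H = ((H + t) + (4 + H))*H = (4 + t + 2*H)*H = H*(4 + t + 2*H))
Q(f) = 3 - 1/(f*(4 + f + 2*f²)) (Q(f) = 3 - f/(f²*(4 + f + 2*f²)) = 3 - f*1/(f²*(4 + f + 2*f²)) = 3 - 1/(f*(4 + f + 2*f²)))
√(Q(201) + 28741) = √((-1 + 3*201*(4 + 201 + 2*201²))/(201*(4 + 201 + 2*201²)) + 28741) = √((-1 + 3*201*(4 + 201 + 2*40401))/(201*(4 + 201 + 2*40401)) + 28741) = √((-1 + 3*201*(4 + 201 + 80802))/(201*(4 + 201 + 80802)) + 28741) = √((1/201)*(-1 + 3*201*81007)/81007 + 28741) = √((1/201)*(1/81007)*(-1 + 48847221) + 28741) = √((1/201)*(1/81007)*48847220 + 28741) = √(48847220/16282407 + 28741) = √(468021506807/16282407) = √7620516658584844449/16282407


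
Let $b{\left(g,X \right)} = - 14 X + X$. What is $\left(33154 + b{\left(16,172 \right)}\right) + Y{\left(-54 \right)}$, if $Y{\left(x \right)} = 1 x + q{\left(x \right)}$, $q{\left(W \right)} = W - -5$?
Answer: $30815$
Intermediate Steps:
$q{\left(W \right)} = 5 + W$ ($q{\left(W \right)} = W + 5 = 5 + W$)
$b{\left(g,X \right)} = - 13 X$
$Y{\left(x \right)} = 5 + 2 x$ ($Y{\left(x \right)} = 1 x + \left(5 + x\right) = x + \left(5 + x\right) = 5 + 2 x$)
$\left(33154 + b{\left(16,172 \right)}\right) + Y{\left(-54 \right)} = \left(33154 - 2236\right) + \left(5 + 2 \left(-54\right)\right) = \left(33154 - 2236\right) + \left(5 - 108\right) = 30918 - 103 = 30815$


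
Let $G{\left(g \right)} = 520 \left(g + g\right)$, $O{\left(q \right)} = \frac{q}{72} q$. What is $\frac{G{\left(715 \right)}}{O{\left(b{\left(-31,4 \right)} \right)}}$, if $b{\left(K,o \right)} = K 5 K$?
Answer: $\frac{2141568}{923521} \approx 2.3189$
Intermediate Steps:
$b{\left(K,o \right)} = 5 K^{2}$ ($b{\left(K,o \right)} = 5 K K = 5 K^{2}$)
$O{\left(q \right)} = \frac{q^{2}}{72}$ ($O{\left(q \right)} = q \frac{1}{72} q = \frac{q}{72} q = \frac{q^{2}}{72}$)
$G{\left(g \right)} = 1040 g$ ($G{\left(g \right)} = 520 \cdot 2 g = 1040 g$)
$\frac{G{\left(715 \right)}}{O{\left(b{\left(-31,4 \right)} \right)}} = \frac{1040 \cdot 715}{\frac{1}{72} \left(5 \left(-31\right)^{2}\right)^{2}} = \frac{743600}{\frac{1}{72} \left(5 \cdot 961\right)^{2}} = \frac{743600}{\frac{1}{72} \cdot 4805^{2}} = \frac{743600}{\frac{1}{72} \cdot 23088025} = \frac{743600}{\frac{23088025}{72}} = 743600 \cdot \frac{72}{23088025} = \frac{2141568}{923521}$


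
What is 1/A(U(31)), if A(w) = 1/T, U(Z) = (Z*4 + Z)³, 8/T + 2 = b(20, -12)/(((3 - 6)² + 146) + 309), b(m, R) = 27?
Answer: -3712/901 ≈ -4.1199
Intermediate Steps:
T = -3712/901 (T = 8/(-2 + 27/(((3 - 6)² + 146) + 309)) = 8/(-2 + 27/(((-3)² + 146) + 309)) = 8/(-2 + 27/((9 + 146) + 309)) = 8/(-2 + 27/(155 + 309)) = 8/(-2 + 27/464) = 8/(-901/464) = 8*(-464/901) = -3712/901 ≈ -4.1199)
U(Z) = 125*Z³ (U(Z) = (4*Z + Z)³ = (5*Z)³ = 125*Z³)
A(w) = -901/3712 (A(w) = 1/(-3712/901) = -901/3712)
1/A(U(31)) = 1/(-901/3712) = -3712/901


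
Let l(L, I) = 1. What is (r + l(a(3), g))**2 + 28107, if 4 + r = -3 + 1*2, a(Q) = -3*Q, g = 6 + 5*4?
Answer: 28123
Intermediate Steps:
g = 26 (g = 6 + 20 = 26)
r = -5 (r = -4 + (-3 + 1*2) = -4 + (-3 + 2) = -4 - 1 = -5)
(r + l(a(3), g))**2 + 28107 = (-5 + 1)**2 + 28107 = (-4)**2 + 28107 = 16 + 28107 = 28123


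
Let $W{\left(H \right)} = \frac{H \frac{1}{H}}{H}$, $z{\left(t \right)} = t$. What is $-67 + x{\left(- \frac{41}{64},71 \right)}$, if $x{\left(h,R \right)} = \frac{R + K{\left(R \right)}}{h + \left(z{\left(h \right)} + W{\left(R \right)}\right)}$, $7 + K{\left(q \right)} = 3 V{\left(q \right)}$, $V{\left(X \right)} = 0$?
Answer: $- \frac{338301}{2879} \approx -117.51$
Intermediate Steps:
$W{\left(H \right)} = \frac{1}{H}$ ($W{\left(H \right)} = 1 \frac{1}{H} = \frac{1}{H}$)
$K{\left(q \right)} = -7$ ($K{\left(q \right)} = -7 + 3 \cdot 0 = -7 + 0 = -7$)
$x{\left(h,R \right)} = \frac{-7 + R}{\frac{1}{R} + 2 h}$ ($x{\left(h,R \right)} = \frac{R - 7}{h + \left(h + \frac{1}{R}\right)} = \frac{-7 + R}{\frac{1}{R} + 2 h}$)
$-67 + x{\left(- \frac{41}{64},71 \right)} = -67 + \frac{71 \left(-7 + 71\right)}{1 + 2 \cdot 71 \left(- \frac{41}{64}\right)} = -67 + 71 \frac{1}{1 + 2 \cdot 71 \left(\left(-41\right) \frac{1}{64}\right)} 64 = -67 + 71 \frac{1}{1 + 2 \cdot 71 \left(- \frac{41}{64}\right)} 64 = -67 + 71 \frac{1}{1 - \frac{2911}{32}} \cdot 64 = -67 + 71 \frac{1}{- \frac{2879}{32}} \cdot 64 = -67 + 71 \left(- \frac{32}{2879}\right) 64 = -67 - \frac{145408}{2879} = - \frac{338301}{2879}$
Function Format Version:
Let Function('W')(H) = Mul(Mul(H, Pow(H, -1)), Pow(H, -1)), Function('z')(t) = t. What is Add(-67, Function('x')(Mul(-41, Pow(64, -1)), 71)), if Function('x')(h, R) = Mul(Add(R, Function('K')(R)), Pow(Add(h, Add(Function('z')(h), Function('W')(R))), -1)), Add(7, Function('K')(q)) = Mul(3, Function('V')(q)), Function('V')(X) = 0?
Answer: Rational(-338301, 2879) ≈ -117.51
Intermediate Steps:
Function('W')(H) = Pow(H, -1) (Function('W')(H) = Mul(1, Pow(H, -1)) = Pow(H, -1))
Function('K')(q) = -7 (Function('K')(q) = Add(-7, Mul(3, 0)) = Add(-7, 0) = -7)
Function('x')(h, R) = Mul(Pow(Add(Pow(R, -1), Mul(2, h)), -1), Add(-7, R)) (Function('x')(h, R) = Mul(Add(R, -7), Pow(Add(h, Add(h, Pow(R, -1))), -1)) = Mul(Add(-7, R), Pow(Add(Pow(R, -1), Mul(2, h)), -1)) = Mul(Pow(Add(Pow(R, -1), Mul(2, h)), -1), Add(-7, R)))
Add(-67, Function('x')(Mul(-41, Pow(64, -1)), 71)) = Add(-67, Mul(71, Pow(Add(1, Mul(2, 71, Mul(-41, Pow(64, -1)))), -1), Add(-7, 71))) = Add(-67, Mul(71, Pow(Add(1, Mul(2, 71, Mul(-41, Rational(1, 64)))), -1), 64)) = Add(-67, Mul(71, Pow(Add(1, Mul(2, 71, Rational(-41, 64))), -1), 64)) = Add(-67, Mul(71, Pow(Add(1, Rational(-2911, 32)), -1), 64)) = Add(-67, Mul(71, Pow(Rational(-2879, 32), -1), 64)) = Add(-67, Mul(71, Rational(-32, 2879), 64)) = Add(-67, Rational(-145408, 2879)) = Rational(-338301, 2879)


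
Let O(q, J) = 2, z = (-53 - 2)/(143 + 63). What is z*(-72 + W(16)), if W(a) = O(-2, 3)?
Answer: 1925/103 ≈ 18.689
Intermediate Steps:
z = -55/206 ≈ -0.26699
W(a) = 2
z*(-72 + W(16)) = -55*(-72 + 2)/206 = -55/206*(-70) = 1925/103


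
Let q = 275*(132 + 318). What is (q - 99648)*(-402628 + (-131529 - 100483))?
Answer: -15296093280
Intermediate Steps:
q = 123750 (q = 275*450 = 123750)
(q - 99648)*(-402628 + (-131529 - 100483)) = (123750 - 99648)*(-402628 + (-131529 - 100483)) = 24102*(-402628 - 232012) = 24102*(-634640) = -15296093280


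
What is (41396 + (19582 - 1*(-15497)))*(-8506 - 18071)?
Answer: -2032476075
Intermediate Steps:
(41396 + (19582 - 1*(-15497)))*(-8506 - 18071) = (41396 + (19582 + 15497))*(-26577) = (41396 + 35079)*(-26577) = 76475*(-26577) = -2032476075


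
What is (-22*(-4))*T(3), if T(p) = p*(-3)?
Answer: -792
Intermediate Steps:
T(p) = -3*p
(-22*(-4))*T(3) = (-22*(-4))*(-3*3) = 88*(-9) = -792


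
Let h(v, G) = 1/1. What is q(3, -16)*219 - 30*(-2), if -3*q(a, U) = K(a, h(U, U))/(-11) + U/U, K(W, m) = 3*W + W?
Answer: 733/11 ≈ 66.636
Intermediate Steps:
h(v, G) = 1
K(W, m) = 4*W
q(a, U) = -⅓ + 4*a/33 (q(a, U) = -((4*a)/(-11) + U/U)/3 = -((4*a)*(-1/11) + 1)/3 = -(-4*a/11 + 1)/3 = -(1 - 4*a/11)/3 = -⅓ + 4*a/33)
q(3, -16)*219 - 30*(-2) = (-⅓ + (4/33)*3)*219 - 30*(-2) = (-⅓ + 4/11)*219 + 60 = (1/33)*219 + 60 = 73/11 + 60 = 733/11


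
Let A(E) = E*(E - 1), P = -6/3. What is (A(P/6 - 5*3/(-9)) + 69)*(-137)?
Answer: -85625/9 ≈ -9513.9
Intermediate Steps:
P = -2 (P = -6*⅓ = -2)
A(E) = E*(-1 + E)
(A(P/6 - 5*3/(-9)) + 69)*(-137) = ((-2/6 - 5*3/(-9))*(-1 + (-2/6 - 5*3/(-9))) + 69)*(-137) = ((-2*⅙ - 15*(-⅑))*(-1 + (-2*⅙ - 15*(-⅑))) + 69)*(-137) = ((-⅓ + 5/3)*(-1 + (-⅓ + 5/3)) + 69)*(-137) = (4*(-1 + 4/3)/3 + 69)*(-137) = ((4/3)*(⅓) + 69)*(-137) = (4/9 + 69)*(-137) = (625/9)*(-137) = -85625/9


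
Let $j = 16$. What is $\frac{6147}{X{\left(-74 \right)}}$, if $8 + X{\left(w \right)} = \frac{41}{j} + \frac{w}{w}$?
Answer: $- \frac{98352}{71} \approx -1385.2$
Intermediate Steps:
$X{\left(w \right)} = - \frac{71}{16}$ ($X{\left(w \right)} = -8 + \left(\frac{41}{16} + \frac{w}{w}\right) = -8 + \left(41 \cdot \frac{1}{16} + 1\right) = -8 + \left(\frac{41}{16} + 1\right) = -8 + \frac{57}{16} = - \frac{71}{16}$)
$\frac{6147}{X{\left(-74 \right)}} = \frac{6147}{- \frac{71}{16}} = 6147 \left(- \frac{16}{71}\right) = - \frac{98352}{71}$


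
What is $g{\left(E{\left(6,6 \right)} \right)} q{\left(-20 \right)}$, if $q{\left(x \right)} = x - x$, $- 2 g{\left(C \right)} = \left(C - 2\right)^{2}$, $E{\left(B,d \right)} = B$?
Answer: $0$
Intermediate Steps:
$g{\left(C \right)} = - \frac{\left(-2 + C\right)^{2}}{2}$ ($g{\left(C \right)} = - \frac{\left(C - 2\right)^{2}}{2} = - \frac{\left(-2 + C\right)^{2}}{2}$)
$q{\left(x \right)} = 0$
$g{\left(E{\left(6,6 \right)} \right)} q{\left(-20 \right)} = - \frac{\left(-2 + 6\right)^{2}}{2} \cdot 0 = - \frac{4^{2}}{2} \cdot 0 = \left(- \frac{1}{2}\right) 16 \cdot 0 = \left(-8\right) 0 = 0$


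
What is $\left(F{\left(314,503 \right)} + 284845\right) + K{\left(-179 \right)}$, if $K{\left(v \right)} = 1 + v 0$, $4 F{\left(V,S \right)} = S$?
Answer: $\frac{1139887}{4} \approx 2.8497 \cdot 10^{5}$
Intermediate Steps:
$F{\left(V,S \right)} = \frac{S}{4}$
$K{\left(v \right)} = 1$ ($K{\left(v \right)} = 1 + 0 = 1$)
$\left(F{\left(314,503 \right)} + 284845\right) + K{\left(-179 \right)} = \left(\frac{1}{4} \cdot 503 + 284845\right) + 1 = \left(\frac{503}{4} + 284845\right) + 1 = \frac{1139883}{4} + 1 = \frac{1139887}{4}$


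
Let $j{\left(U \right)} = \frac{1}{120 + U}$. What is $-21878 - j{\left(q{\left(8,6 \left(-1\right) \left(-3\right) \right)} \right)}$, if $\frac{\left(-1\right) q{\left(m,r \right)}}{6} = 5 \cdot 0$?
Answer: $- \frac{2625361}{120} \approx -21878.0$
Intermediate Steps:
$q{\left(m,r \right)} = 0$ ($q{\left(m,r \right)} = - 6 \cdot 5 \cdot 0 = \left(-6\right) 0 = 0$)
$-21878 - j{\left(q{\left(8,6 \left(-1\right) \left(-3\right) \right)} \right)} = -21878 - \frac{1}{120 + 0} = -21878 - \frac{1}{120} = - \frac{2625361}{120}$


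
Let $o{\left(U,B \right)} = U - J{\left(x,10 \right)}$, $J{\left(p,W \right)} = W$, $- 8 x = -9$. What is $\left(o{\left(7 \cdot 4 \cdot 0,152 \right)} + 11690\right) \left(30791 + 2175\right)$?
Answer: $385042880$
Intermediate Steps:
$x = \frac{9}{8}$ ($x = \left(- \frac{1}{8}\right) \left(-9\right) = \frac{9}{8} \approx 1.125$)
$o{\left(U,B \right)} = -10 + U$ ($o{\left(U,B \right)} = U - 10 = -10 + U$)
$\left(o{\left(7 \cdot 4 \cdot 0,152 \right)} + 11690\right) \left(30791 + 2175\right) = \left(\left(-10 + 7 \cdot 4 \cdot 0\right) + 11690\right) \left(30791 + 2175\right) = \left(\left(-10 + 28 \cdot 0\right) + 11690\right) 32966 = \left(\left(-10 + 0\right) + 11690\right) 32966 = \left(-10 + 11690\right) 32966 = 11680 \cdot 32966 = 385042880$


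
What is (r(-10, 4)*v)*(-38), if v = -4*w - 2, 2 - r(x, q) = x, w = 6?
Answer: 11856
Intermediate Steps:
r(x, q) = 2 - x
v = -26 (v = -4*6 - 2 = -24 - 2 = -26)
(r(-10, 4)*v)*(-38) = ((2 - 1*(-10))*(-26))*(-38) = ((2 + 10)*(-26))*(-38) = (12*(-26))*(-38) = -312*(-38) = 11856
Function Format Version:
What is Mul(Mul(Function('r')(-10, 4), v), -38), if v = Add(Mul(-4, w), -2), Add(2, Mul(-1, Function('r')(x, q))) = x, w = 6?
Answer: 11856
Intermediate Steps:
Function('r')(x, q) = Add(2, Mul(-1, x))
v = -26 (v = Add(Mul(-4, 6), -2) = Add(-24, -2) = -26)
Mul(Mul(Function('r')(-10, 4), v), -38) = Mul(Mul(Add(2, Mul(-1, -10)), -26), -38) = Mul(Mul(Add(2, 10), -26), -38) = Mul(Mul(12, -26), -38) = Mul(-312, -38) = 11856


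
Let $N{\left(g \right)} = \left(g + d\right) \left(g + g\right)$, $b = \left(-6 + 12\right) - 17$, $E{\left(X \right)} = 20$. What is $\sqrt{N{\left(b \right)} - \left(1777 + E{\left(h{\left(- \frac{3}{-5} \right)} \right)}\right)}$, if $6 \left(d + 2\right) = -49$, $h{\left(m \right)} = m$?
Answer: $\frac{i \sqrt{11982}}{3} \approx 36.487 i$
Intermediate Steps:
$d = - \frac{61}{6}$ ($d = -2 + \frac{1}{6} \left(-49\right) = -2 - \frac{49}{6} = - \frac{61}{6} \approx -10.167$)
$b = -11$ ($b = 6 - 17 = -11$)
$N{\left(g \right)} = 2 g \left(- \frac{61}{6} + g\right)$ ($N{\left(g \right)} = \left(g - \frac{61}{6}\right) \left(g + g\right) = \left(- \frac{61}{6} + g\right) 2 g = 2 g \left(- \frac{61}{6} + g\right)$)
$\sqrt{N{\left(b \right)} - \left(1777 + E{\left(h{\left(- \frac{3}{-5} \right)} \right)}\right)} = \sqrt{\frac{1}{3} \left(-11\right) \left(-61 + 6 \left(-11\right)\right) - 1797} = \sqrt{\frac{1}{3} \left(-11\right) \left(-61 - 66\right) - 1797} = \sqrt{\frac{1}{3} \left(-11\right) \left(-127\right) - 1797} = \sqrt{\frac{1397}{3} - 1797} = \sqrt{- \frac{3994}{3}} = \frac{i \sqrt{11982}}{3}$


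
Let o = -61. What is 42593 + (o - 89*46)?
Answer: 38438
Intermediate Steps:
42593 + (o - 89*46) = 42593 + (-61 - 89*46) = 42593 + (-61 - 4094) = 42593 - 4155 = 38438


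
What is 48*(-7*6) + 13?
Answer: -2003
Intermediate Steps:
48*(-7*6) + 13 = 48*(-42) + 13 = -2016 + 13 = -2003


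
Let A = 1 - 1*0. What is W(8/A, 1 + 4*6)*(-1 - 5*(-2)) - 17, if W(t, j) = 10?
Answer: 73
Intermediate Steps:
A = 1 (A = 1 + 0 = 1)
W(8/A, 1 + 4*6)*(-1 - 5*(-2)) - 17 = 10*(-1 - 5*(-2)) - 17 = 10*(-1 + 10) - 17 = 10*9 - 17 = 90 - 17 = 73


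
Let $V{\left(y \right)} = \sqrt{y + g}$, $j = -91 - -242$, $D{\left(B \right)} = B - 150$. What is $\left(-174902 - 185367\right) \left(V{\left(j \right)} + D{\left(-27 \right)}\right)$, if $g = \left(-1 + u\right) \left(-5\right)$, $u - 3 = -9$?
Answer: $63767613 - 360269 \sqrt{186} \approx 5.8854 \cdot 10^{7}$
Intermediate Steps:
$D{\left(B \right)} = -150 + B$
$u = -6$ ($u = 3 - 9 = -6$)
$j = 151$ ($j = -91 + 242 = 151$)
$g = 35$ ($g = \left(-1 - 6\right) \left(-5\right) = \left(-7\right) \left(-5\right) = 35$)
$V{\left(y \right)} = \sqrt{35 + y}$ ($V{\left(y \right)} = \sqrt{y + 35} = \sqrt{35 + y}$)
$\left(-174902 - 185367\right) \left(V{\left(j \right)} + D{\left(-27 \right)}\right) = \left(-174902 - 185367\right) \left(\sqrt{35 + 151} - 177\right) = - 360269 \left(\sqrt{186} - 177\right) = - 360269 \left(-177 + \sqrt{186}\right) = 63767613 - 360269 \sqrt{186}$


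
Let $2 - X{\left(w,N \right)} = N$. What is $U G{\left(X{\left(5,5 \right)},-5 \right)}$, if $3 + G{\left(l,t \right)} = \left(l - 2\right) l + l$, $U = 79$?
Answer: $711$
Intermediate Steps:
$X{\left(w,N \right)} = 2 - N$
$G{\left(l,t \right)} = -3 + l + l \left(-2 + l\right)$ ($G{\left(l,t \right)} = -3 + \left(\left(l - 2\right) l + l\right) = -3 + \left(\left(-2 + l\right) l + l\right) = -3 + \left(l \left(-2 + l\right) + l\right) = -3 + \left(l + l \left(-2 + l\right)\right) = -3 + l + l \left(-2 + l\right)$)
$U G{\left(X{\left(5,5 \right)},-5 \right)} = 79 \left(-3 + \left(2 - 5\right)^{2} - \left(2 - 5\right)\right) = 79 \left(-3 + \left(-3\right)^{2} - -3\right) = 79 \left(-3 + 9 + 3\right) = 79 \cdot 9 = 711$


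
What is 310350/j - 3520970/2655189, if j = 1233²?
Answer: -167735335340/149505727023 ≈ -1.1219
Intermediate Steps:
j = 1520289
310350/j - 3520970/2655189 = 310350/1520289 - 3520970/2655189 = 310350*(1/1520289) - 3520970*1/2655189 = 103450/506763 - 3520970/2655189 = -167735335340/149505727023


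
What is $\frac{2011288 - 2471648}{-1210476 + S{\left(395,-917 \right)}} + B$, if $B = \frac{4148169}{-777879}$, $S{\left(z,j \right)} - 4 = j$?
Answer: $- \frac{1555647306767}{314104687977} \approx -4.9526$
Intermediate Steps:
$S{\left(z,j \right)} = 4 + j$
$B = - \frac{1382723}{259293}$ ($B = 4148169 \left(- \frac{1}{777879}\right) = - \frac{1382723}{259293} \approx -5.3327$)
$\frac{2011288 - 2471648}{-1210476 + S{\left(395,-917 \right)}} + B = \frac{2011288 - 2471648}{-1210476 + \left(4 - 917\right)} - \frac{1382723}{259293} = - \frac{460360}{-1210476 - 913} - \frac{1382723}{259293} = - \frac{460360}{-1211389} - \frac{1382723}{259293} = \left(-460360\right) \left(- \frac{1}{1211389}\right) - \frac{1382723}{259293} = \frac{460360}{1211389} - \frac{1382723}{259293} = - \frac{1555647306767}{314104687977}$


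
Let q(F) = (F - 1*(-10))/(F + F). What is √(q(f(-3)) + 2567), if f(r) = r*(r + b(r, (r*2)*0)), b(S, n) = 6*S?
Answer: √4529210/42 ≈ 50.671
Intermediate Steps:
f(r) = 7*r² (f(r) = r*(r + 6*r) = r*(7*r) = 7*r²)
q(F) = (10 + F)/(2*F) (q(F) = (F + 10)/((2*F)) = (10 + F)*(1/(2*F)) = (10 + F)/(2*F))
√(q(f(-3)) + 2567) = √((10 + 7*(-3)²)/(2*((7*(-3)²))) + 2567) = √((10 + 7*9)/(2*((7*9))) + 2567) = √((½)*(10 + 63)/63 + 2567) = √((½)*(1/63)*73 + 2567) = √(73/126 + 2567) = √(323515/126) = √4529210/42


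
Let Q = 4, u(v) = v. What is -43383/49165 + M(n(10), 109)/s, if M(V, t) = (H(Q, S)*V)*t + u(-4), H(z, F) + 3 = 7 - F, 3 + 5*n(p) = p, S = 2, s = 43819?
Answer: -1886191179/2154361135 ≈ -0.87552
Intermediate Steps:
n(p) = -3/5 + p/5
H(z, F) = 4 - F (H(z, F) = -3 + (7 - F) = 4 - F)
M(V, t) = -4 + 2*V*t (M(V, t) = ((4 - 1*2)*V)*t - 4 = ((4 - 2)*V)*t - 4 = (2*V)*t - 4 = 2*V*t - 4 = -4 + 2*V*t)
-43383/49165 + M(n(10), 109)/s = -43383/49165 + (-4 + 2*(-3/5 + (1/5)*10)*109)/43819 = -43383*1/49165 + (-4 + 2*(-3/5 + 2)*109)*(1/43819) = -43383/49165 + (-4 + 2*(7/5)*109)*(1/43819) = -43383/49165 + (-4 + 1526/5)*(1/43819) = -43383/49165 + (1506/5)*(1/43819) = -43383/49165 + 1506/219095 = -1886191179/2154361135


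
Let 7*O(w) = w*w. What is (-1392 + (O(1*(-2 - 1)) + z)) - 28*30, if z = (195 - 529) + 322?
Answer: -15699/7 ≈ -2242.7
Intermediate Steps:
z = -12 (z = -334 + 322 = -12)
O(w) = w²/7 (O(w) = (w*w)/7 = w²/7)
(-1392 + (O(1*(-2 - 1)) + z)) - 28*30 = (-1392 + ((1*(-2 - 1))²/7 - 12)) - 28*30 = (-1392 + ((1*(-3))²/7 - 12)) - 840 = (-1392 + ((⅐)*(-3)² - 12)) - 840 = (-1392 + ((⅐)*9 - 12)) - 840 = (-1392 + (9/7 - 12)) - 840 = (-1392 - 75/7) - 840 = -9819/7 - 840 = -15699/7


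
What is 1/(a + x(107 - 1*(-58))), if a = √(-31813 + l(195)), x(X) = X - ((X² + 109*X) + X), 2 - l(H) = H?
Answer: -22605/1021988053 - I*√32006/2043976106 ≈ -2.2119e-5 - 8.7527e-8*I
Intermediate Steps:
l(H) = 2 - H
x(X) = -X² - 109*X (x(X) = X - (X² + 110*X) = X + (-X² - 110*X) = -X² - 109*X)
a = I*√32006 (a = √(-31813 + (2 - 1*195)) = √(-31813 + (2 - 195)) = √(-31813 - 193) = √(-32006) = I*√32006 ≈ 178.9*I)
1/(a + x(107 - 1*(-58))) = 1/(I*√32006 - (107 - 1*(-58))*(109 + (107 - 1*(-58)))) = 1/(I*√32006 - (107 + 58)*(109 + (107 + 58))) = 1/(I*√32006 - 1*165*(109 + 165)) = 1/(I*√32006 - 1*165*274) = 1/(I*√32006 - 45210) = 1/(-45210 + I*√32006)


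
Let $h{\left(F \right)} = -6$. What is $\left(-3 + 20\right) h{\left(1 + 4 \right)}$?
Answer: $-102$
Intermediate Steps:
$\left(-3 + 20\right) h{\left(1 + 4 \right)} = \left(-3 + 20\right) \left(-6\right) = 17 \left(-6\right) = -102$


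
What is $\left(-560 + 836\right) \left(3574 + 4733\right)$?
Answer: $2292732$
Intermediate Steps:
$\left(-560 + 836\right) \left(3574 + 4733\right) = 276 \cdot 8307 = 2292732$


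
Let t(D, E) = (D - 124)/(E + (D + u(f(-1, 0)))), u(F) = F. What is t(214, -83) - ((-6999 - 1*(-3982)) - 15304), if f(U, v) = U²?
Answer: 403077/22 ≈ 18322.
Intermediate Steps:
t(D, E) = (-124 + D)/(1 + D + E) (t(D, E) = (D - 124)/(E + (D + (-1)²)) = (-124 + D)/(E + (D + 1)) = (-124 + D)/(E + (1 + D)) = (-124 + D)/(1 + D + E))
t(214, -83) - ((-6999 - 1*(-3982)) - 15304) = (-124 + 214)/(1 + 214 - 83) - ((-6999 - 1*(-3982)) - 15304) = 90/132 - ((-6999 + 3982) - 15304) = (1/132)*90 - (-3017 - 15304) = 15/22 - 1*(-18321) = 15/22 + 18321 = 403077/22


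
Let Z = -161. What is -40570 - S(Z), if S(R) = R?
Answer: -40409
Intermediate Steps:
-40570 - S(Z) = -40570 - 1*(-161) = -40570 + 161 = -40409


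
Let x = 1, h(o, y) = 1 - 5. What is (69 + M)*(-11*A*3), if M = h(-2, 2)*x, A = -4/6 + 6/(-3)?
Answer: 5720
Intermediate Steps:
h(o, y) = -4
A = -8/3 (A = -4*1/6 + 6*(-1/3) = -2/3 - 2 = -8/3 ≈ -2.6667)
M = -4 (M = -4*1 = -4)
(69 + M)*(-11*A*3) = (69 - 4)*(-(-88)*3/3) = 65*(-11*(-8)) = 65*88 = 5720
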